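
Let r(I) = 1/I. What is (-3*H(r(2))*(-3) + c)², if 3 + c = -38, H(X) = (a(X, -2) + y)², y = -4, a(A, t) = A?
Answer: 76729/16 ≈ 4795.6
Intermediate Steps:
H(X) = (-4 + X)² (H(X) = (X - 4)² = (-4 + X)²)
c = -41 (c = -3 - 38 = -41)
(-3*H(r(2))*(-3) + c)² = (-3*(-4 + 1/2)²*(-3) - 41)² = (-3*(-4 + ½)²*(-3) - 41)² = (-3*(-7/2)²*(-3) - 41)² = (-3*49/4*(-3) - 41)² = (-147/4*(-3) - 41)² = (441/4 - 41)² = (277/4)² = 76729/16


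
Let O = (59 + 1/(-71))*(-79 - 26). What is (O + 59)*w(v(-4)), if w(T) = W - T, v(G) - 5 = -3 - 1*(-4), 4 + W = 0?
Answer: 4355510/71 ≈ 61345.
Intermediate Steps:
W = -4 (W = -4 + 0 = -4)
v(G) = 6 (v(G) = 5 + (-3 - 1*(-4)) = 5 + (-3 + 4) = 5 + 1 = 6)
w(T) = -4 - T
O = -439740/71 (O = (59 - 1/71)*(-105) = (4188/71)*(-105) = -439740/71 ≈ -6193.5)
(O + 59)*w(v(-4)) = (-439740/71 + 59)*(-4 - 1*6) = -435551*(-4 - 6)/71 = -435551/71*(-10) = 4355510/71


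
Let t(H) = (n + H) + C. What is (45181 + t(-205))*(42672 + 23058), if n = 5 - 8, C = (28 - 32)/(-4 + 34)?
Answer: 2956066526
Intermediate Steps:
C = -2/15 (C = -4/30 = -4*1/30 = -2/15 ≈ -0.13333)
n = -3
t(H) = -47/15 + H (t(H) = (-3 + H) - 2/15 = -47/15 + H)
(45181 + t(-205))*(42672 + 23058) = (45181 + (-47/15 - 205))*(42672 + 23058) = (45181 - 3122/15)*65730 = (674593/15)*65730 = 2956066526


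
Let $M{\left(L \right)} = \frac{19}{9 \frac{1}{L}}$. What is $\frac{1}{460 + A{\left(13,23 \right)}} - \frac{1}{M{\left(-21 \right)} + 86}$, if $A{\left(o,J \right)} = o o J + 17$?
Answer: $- \frac{12967}{545500} \approx -0.023771$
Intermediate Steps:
$M{\left(L \right)} = \frac{19 L}{9}$ ($M{\left(L \right)} = 19 \frac{L}{9} = \frac{19 L}{9}$)
$A{\left(o,J \right)} = 17 + J o^{2}$ ($A{\left(o,J \right)} = o^{2} J + 17 = J o^{2} + 17 = 17 + J o^{2}$)
$\frac{1}{460 + A{\left(13,23 \right)}} - \frac{1}{M{\left(-21 \right)} + 86} = \frac{1}{460 + \left(17 + 23 \cdot 13^{2}\right)} - \frac{1}{\frac{19}{9} \left(-21\right) + 86} = \frac{1}{460 + \left(17 + 23 \cdot 169\right)} - \frac{1}{- \frac{133}{3} + 86} = \frac{1}{460 + \left(17 + 3887\right)} - \frac{1}{\frac{125}{3}} = \frac{1}{460 + 3904} - \frac{3}{125} = \frac{1}{4364} - \frac{3}{125} = - \frac{12967}{545500}$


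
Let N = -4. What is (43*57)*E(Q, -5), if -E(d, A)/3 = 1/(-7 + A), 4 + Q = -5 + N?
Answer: 2451/4 ≈ 612.75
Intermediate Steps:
Q = -13 (Q = -4 + (-5 - 4) = -4 - 9 = -13)
E(d, A) = -3/(-7 + A)
(43*57)*E(Q, -5) = (43*57)*(-3/(-7 - 5)) = 2451*(-3/(-12)) = 2451*(-3*(-1/12)) = 2451*(¼) = 2451/4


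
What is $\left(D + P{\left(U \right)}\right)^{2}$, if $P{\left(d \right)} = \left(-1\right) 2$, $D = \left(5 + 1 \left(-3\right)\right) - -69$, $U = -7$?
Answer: $4761$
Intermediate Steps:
$D = 71$ ($D = \left(5 - 3\right) + 69 = 2 + 69 = 71$)
$P{\left(d \right)} = -2$
$\left(D + P{\left(U \right)}\right)^{2} = \left(71 - 2\right)^{2} = 69^{2} = 4761$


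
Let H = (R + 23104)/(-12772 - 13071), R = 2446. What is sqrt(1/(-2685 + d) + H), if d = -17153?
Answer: I*sqrt(259867367182885462)/512673434 ≈ 0.99434*I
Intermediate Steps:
H = -25550/25843 (H = (2446 + 23104)/(-12772 - 13071) = 25550/(-25843) = 25550*(-1/25843) = -25550/25843 ≈ -0.98866)
sqrt(1/(-2685 + d) + H) = sqrt(1/(-2685 - 17153) - 25550/25843) = sqrt(1/(-19838) - 25550/25843) = sqrt(-1/19838 - 25550/25843) = sqrt(-506886743/512673434) = I*sqrt(259867367182885462)/512673434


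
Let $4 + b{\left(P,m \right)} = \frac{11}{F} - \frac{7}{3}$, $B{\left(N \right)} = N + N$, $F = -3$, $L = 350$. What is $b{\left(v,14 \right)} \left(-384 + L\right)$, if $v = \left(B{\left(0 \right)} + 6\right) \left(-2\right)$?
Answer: $340$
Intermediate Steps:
$B{\left(N \right)} = 2 N$
$v = -12$ ($v = \left(2 \cdot 0 + 6\right) \left(-2\right) = \left(0 + 6\right) \left(-2\right) = 6 \left(-2\right) = -12$)
$b{\left(P,m \right)} = -10$ ($b{\left(P,m \right)} = -4 + \left(\frac{11}{-3} - \frac{7}{3}\right) = -4 + \left(11 \left(- \frac{1}{3}\right) - \frac{7}{3}\right) = -4 - 6 = -10$)
$b{\left(v,14 \right)} \left(-384 + L\right) = - 10 \left(-384 + 350\right) = \left(-10\right) \left(-34\right) = 340$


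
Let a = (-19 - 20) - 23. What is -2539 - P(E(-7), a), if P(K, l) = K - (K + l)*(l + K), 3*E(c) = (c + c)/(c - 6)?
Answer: 1916851/1521 ≈ 1260.3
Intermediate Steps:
E(c) = 2*c/(3*(-6 + c)) (E(c) = ((c + c)/(c - 6))/3 = ((2*c)/(-6 + c))/3 = (2*c/(-6 + c))/3 = 2*c/(3*(-6 + c)))
a = -62 (a = -39 - 23 = -62)
P(K, l) = K - (K + l)² (P(K, l) = K - (K + l)*(K + l) = K - (K + l)²)
-2539 - P(E(-7), a) = -2539 - ((⅔)*(-7)/(-6 - 7) - ((⅔)*(-7)/(-6 - 7) - 62)²) = -2539 - ((⅔)*(-7)/(-13) - ((⅔)*(-7)/(-13) - 62)²) = -2539 - ((⅔)*(-7)*(-1/13) - ((⅔)*(-7)*(-1/13) - 62)²) = -2539 - (14/39 - (14/39 - 62)²) = -2539 - (14/39 - (-2404/39)²) = -2539 - (14/39 - 1*5779216/1521) = -2539 - (14/39 - 5779216/1521) = -2539 - 1*(-5778670/1521) = -2539 + 5778670/1521 = 1916851/1521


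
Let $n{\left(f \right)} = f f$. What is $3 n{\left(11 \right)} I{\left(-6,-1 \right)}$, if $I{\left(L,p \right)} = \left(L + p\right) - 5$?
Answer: $-4356$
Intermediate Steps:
$n{\left(f \right)} = f^{2}$
$I{\left(L,p \right)} = -5 + L + p$
$3 n{\left(11 \right)} I{\left(-6,-1 \right)} = 3 \cdot 11^{2} \left(-5 - 6 - 1\right) = 3 \cdot 121 \left(-12\right) = 363 \left(-12\right) = -4356$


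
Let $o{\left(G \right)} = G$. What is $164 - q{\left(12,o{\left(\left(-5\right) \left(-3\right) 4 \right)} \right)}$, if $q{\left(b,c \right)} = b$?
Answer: $152$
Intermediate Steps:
$164 - q{\left(12,o{\left(\left(-5\right) \left(-3\right) 4 \right)} \right)} = 164 - 12 = 152$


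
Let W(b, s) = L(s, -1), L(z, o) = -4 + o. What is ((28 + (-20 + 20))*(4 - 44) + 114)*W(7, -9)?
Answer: 5030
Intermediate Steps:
W(b, s) = -5 (W(b, s) = -4 - 1 = -5)
((28 + (-20 + 20))*(4 - 44) + 114)*W(7, -9) = ((28 + (-20 + 20))*(4 - 44) + 114)*(-5) = ((28 + 0)*(-40) + 114)*(-5) = (28*(-40) + 114)*(-5) = (-1120 + 114)*(-5) = -1006*(-5) = 5030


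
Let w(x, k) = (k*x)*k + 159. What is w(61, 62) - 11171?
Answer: 223472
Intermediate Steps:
w(x, k) = 159 + x*k² (w(x, k) = x*k² + 159 = 159 + x*k²)
w(61, 62) - 11171 = (159 + 61*62²) - 11171 = (159 + 61*3844) - 11171 = (159 + 234484) - 11171 = 234643 - 11171 = 223472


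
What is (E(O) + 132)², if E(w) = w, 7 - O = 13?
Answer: 15876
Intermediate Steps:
O = -6 (O = 7 - 1*13 = 7 - 13 = -6)
(E(O) + 132)² = (-6 + 132)² = 126² = 15876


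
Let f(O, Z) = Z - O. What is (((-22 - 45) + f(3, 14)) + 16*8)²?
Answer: 5184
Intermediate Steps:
(((-22 - 45) + f(3, 14)) + 16*8)² = (((-22 - 45) + (14 - 1*3)) + 16*8)² = ((-67 + (14 - 3)) + 128)² = ((-67 + 11) + 128)² = (-56 + 128)² = 72² = 5184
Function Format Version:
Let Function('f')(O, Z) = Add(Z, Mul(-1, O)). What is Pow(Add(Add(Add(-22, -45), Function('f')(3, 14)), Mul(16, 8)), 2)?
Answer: 5184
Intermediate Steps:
Pow(Add(Add(Add(-22, -45), Function('f')(3, 14)), Mul(16, 8)), 2) = Pow(Add(Add(Add(-22, -45), Add(14, Mul(-1, 3))), Mul(16, 8)), 2) = Pow(Add(Add(-67, Add(14, -3)), 128), 2) = Pow(Add(Add(-67, 11), 128), 2) = Pow(Add(-56, 128), 2) = Pow(72, 2) = 5184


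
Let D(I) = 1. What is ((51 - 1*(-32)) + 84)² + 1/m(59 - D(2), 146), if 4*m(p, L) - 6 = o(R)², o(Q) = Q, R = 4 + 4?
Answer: 976117/35 ≈ 27889.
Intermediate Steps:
R = 8
m(p, L) = 35/2 (m(p, L) = 3/2 + (¼)*8² = 3/2 + (¼)*64 = 3/2 + 16 = 35/2)
((51 - 1*(-32)) + 84)² + 1/m(59 - D(2), 146) = ((51 - 1*(-32)) + 84)² + 1/(35/2) = ((51 + 32) + 84)² + 2/35 = (83 + 84)² + 2/35 = 167² + 2/35 = 27889 + 2/35 = 976117/35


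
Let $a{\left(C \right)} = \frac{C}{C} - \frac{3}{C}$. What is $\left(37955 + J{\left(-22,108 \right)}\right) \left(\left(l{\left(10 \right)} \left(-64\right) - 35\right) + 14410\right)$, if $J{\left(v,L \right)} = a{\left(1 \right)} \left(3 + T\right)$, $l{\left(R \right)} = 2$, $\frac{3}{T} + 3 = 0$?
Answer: $540687897$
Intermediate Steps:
$a{\left(C \right)} = 1 - \frac{3}{C}$
$T = -1$ ($T = \frac{3}{-3 + 0} = \frac{3}{-3} = 3 \left(- \frac{1}{3}\right) = -1$)
$J{\left(v,L \right)} = -4$ ($J{\left(v,L \right)} = \frac{-3 + 1}{1} \left(3 - 1\right) = 1 \left(-2\right) 2 = \left(-2\right) 2 = -4$)
$\left(37955 + J{\left(-22,108 \right)}\right) \left(\left(l{\left(10 \right)} \left(-64\right) - 35\right) + 14410\right) = \left(37955 - 4\right) \left(\left(2 \left(-64\right) - 35\right) + 14410\right) = 37951 \left(\left(-128 - 35\right) + 14410\right) = 37951 \left(-163 + 14410\right) = 37951 \cdot 14247 = 540687897$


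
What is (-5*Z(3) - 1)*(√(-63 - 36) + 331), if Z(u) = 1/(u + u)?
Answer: -3641/6 - 11*I*√11/2 ≈ -606.83 - 18.241*I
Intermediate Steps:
Z(u) = 1/(2*u)
(-5*Z(3) - 1)*(√(-63 - 36) + 331) = (-5/(2*3) - 1)*(√(-63 - 36) + 331) = (-5/(2*3) - 1)*(√(-99) + 331) = (-5*⅙ - 1)*(3*I*√11 + 331) = (-⅚ - 1)*(331 + 3*I*√11) = -11*(331 + 3*I*√11)/6 = -3641/6 - 11*I*√11/2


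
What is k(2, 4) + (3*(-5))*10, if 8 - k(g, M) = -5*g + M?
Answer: -136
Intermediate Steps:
k(g, M) = 8 - M + 5*g (k(g, M) = 8 - (-5*g + M) = 8 - (M - 5*g) = 8 + (-M + 5*g) = 8 - M + 5*g)
k(2, 4) + (3*(-5))*10 = (8 - 1*4 + 5*2) + (3*(-5))*10 = (8 - 4 + 10) - 15*10 = 14 - 150 = -136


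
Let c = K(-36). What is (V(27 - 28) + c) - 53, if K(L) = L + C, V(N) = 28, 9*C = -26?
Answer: -575/9 ≈ -63.889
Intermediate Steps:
C = -26/9 (C = (1/9)*(-26) = -26/9 ≈ -2.8889)
K(L) = -26/9 + L (K(L) = L - 26/9 = -26/9 + L)
c = -350/9 (c = -26/9 - 36 = -350/9 ≈ -38.889)
(V(27 - 28) + c) - 53 = (28 - 350/9) - 53 = -98/9 - 53 = -575/9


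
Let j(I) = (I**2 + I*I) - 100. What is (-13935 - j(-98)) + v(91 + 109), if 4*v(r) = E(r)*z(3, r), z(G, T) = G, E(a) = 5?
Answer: -132157/4 ≈ -33039.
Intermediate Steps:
j(I) = -100 + 2*I**2 (j(I) = (I**2 + I**2) - 100 = 2*I**2 - 100 = -100 + 2*I**2)
v(r) = 15/4 (v(r) = (5*3)/4 = (1/4)*15 = 15/4)
(-13935 - j(-98)) + v(91 + 109) = (-13935 - (-100 + 2*(-98)**2)) + 15/4 = (-13935 - (-100 + 2*9604)) + 15/4 = (-13935 - (-100 + 19208)) + 15/4 = (-13935 - 1*19108) + 15/4 = (-13935 - 19108) + 15/4 = -33043 + 15/4 = -132157/4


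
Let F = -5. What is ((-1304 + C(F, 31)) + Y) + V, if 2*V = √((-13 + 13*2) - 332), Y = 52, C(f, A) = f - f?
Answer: -1252 + I*√319/2 ≈ -1252.0 + 8.9303*I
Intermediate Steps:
C(f, A) = 0
V = I*√319/2 (V = √((-13 + 13*2) - 332)/2 = √((-13 + 26) - 332)/2 = √(13 - 332)/2 = √(-319)/2 = (I*√319)/2 = I*√319/2 ≈ 8.9303*I)
((-1304 + C(F, 31)) + Y) + V = ((-1304 + 0) + 52) + I*√319/2 = (-1304 + 52) + I*√319/2 = -1252 + I*√319/2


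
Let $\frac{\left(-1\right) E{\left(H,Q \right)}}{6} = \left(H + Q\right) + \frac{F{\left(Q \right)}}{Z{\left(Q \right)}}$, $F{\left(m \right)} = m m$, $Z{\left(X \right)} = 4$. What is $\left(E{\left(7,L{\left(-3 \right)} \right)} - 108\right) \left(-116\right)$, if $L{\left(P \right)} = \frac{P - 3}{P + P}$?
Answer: $18270$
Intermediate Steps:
$F{\left(m \right)} = m^{2}$
$L{\left(P \right)} = \frac{-3 + P}{2 P}$
$E{\left(H,Q \right)} = - 6 H - 6 Q - \frac{3 Q^{2}}{2}$ ($E{\left(H,Q \right)} = - 6 \left(\left(H + Q\right) + \frac{Q^{2}}{4}\right) = - 6 \left(H + Q + \frac{Q^{2}}{4}\right) = - 6 H - 6 Q - \frac{3 Q^{2}}{2}$)
$\left(E{\left(7,L{\left(-3 \right)} \right)} - 108\right) \left(-116\right) = \left(\left(\left(-6\right) 7 - 6 \frac{-3 - 3}{2 \left(-3\right)} - \frac{3 \left(\frac{-3 - 3}{2 \left(-3\right)}\right)^{2}}{2}\right) - 108\right) \left(-116\right) = \left(\left(-42 - 6 \cdot \frac{1}{2} \left(- \frac{1}{3}\right) \left(-6\right) - \frac{3 \left(\frac{1}{2} \left(- \frac{1}{3}\right) \left(-6\right)\right)^{2}}{2}\right) - 108\right) \left(-116\right) = \left(\left(-42 - 6 - \frac{3 \cdot 1^{2}}{2}\right) - 108\right) \left(-116\right) = \left(\left(-42 - 6 - \frac{3}{2}\right) - 108\right) \left(-116\right) = \left(- \frac{99}{2} - 108\right) \left(-116\right) = \left(- \frac{315}{2}\right) \left(-116\right) = 18270$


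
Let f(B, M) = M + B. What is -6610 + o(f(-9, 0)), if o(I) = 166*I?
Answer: -8104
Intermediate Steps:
f(B, M) = B + M
-6610 + o(f(-9, 0)) = -6610 + 166*(-9 + 0) = -6610 + 166*(-9) = -6610 - 1494 = -8104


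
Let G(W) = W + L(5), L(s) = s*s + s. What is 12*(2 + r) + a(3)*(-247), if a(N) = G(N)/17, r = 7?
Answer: -6315/17 ≈ -371.47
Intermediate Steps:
L(s) = s + s² (L(s) = s² + s = s + s²)
G(W) = 30 + W (G(W) = W + 5*(1 + 5) = W + 5*6 = W + 30 = 30 + W)
a(N) = 30/17 + N/17 (a(N) = (30 + N)/17 = (30 + N)*(1/17) = 30/17 + N/17)
12*(2 + r) + a(3)*(-247) = 12*(2 + 7) + (30/17 + (1/17)*3)*(-247) = 12*9 + (30/17 + 3/17)*(-247) = 108 + (33/17)*(-247) = 108 - 8151/17 = -6315/17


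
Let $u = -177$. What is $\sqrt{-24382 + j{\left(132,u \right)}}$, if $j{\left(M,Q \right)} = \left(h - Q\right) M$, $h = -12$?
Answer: $i \sqrt{2602} \approx 51.01 i$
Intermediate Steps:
$j{\left(M,Q \right)} = M \left(-12 - Q\right)$ ($j{\left(M,Q \right)} = \left(-12 - Q\right) M = M \left(-12 - Q\right)$)
$\sqrt{-24382 + j{\left(132,u \right)}} = \sqrt{-24382 - 132 \left(12 - 177\right)} = \sqrt{-24382 - 132 \left(-165\right)} = \sqrt{-24382 + 21780} = \sqrt{-2602} = i \sqrt{2602}$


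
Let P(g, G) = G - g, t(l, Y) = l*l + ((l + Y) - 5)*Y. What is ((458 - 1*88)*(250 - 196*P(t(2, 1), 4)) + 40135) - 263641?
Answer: -276046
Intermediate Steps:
t(l, Y) = l**2 + Y*(-5 + Y + l) (t(l, Y) = l**2 + ((Y + l) - 5)*Y = l**2 + (-5 + Y + l)*Y = l**2 + Y*(-5 + Y + l))
((458 - 1*88)*(250 - 196*P(t(2, 1), 4)) + 40135) - 263641 = ((458 - 1*88)*(250 - 196*(4 - (1**2 + 2**2 - 5*1 + 1*2))) + 40135) - 263641 = ((458 - 88)*(250 - 196*(4 - (1 + 4 - 5 + 2))) + 40135) - 263641 = (370*(250 - 196*(4 - 1*2)) + 40135) - 263641 = (370*(250 - 196*(4 - 2)) + 40135) - 263641 = (370*(250 - 196*2) + 40135) - 263641 = (370*(250 - 392) + 40135) - 263641 = (370*(-142) + 40135) - 263641 = (-52540 + 40135) - 263641 = -12405 - 263641 = -276046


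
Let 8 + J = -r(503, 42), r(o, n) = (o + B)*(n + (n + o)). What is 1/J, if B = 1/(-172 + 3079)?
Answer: -2907/858347570 ≈ -3.3867e-6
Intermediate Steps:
B = 1/2907 ≈ 0.00034400
r(o, n) = (1/2907 + o)*(o + 2*n) (r(o, n) = (o + 1/2907)*(n + (n + o)) = (1/2907 + o)*(o + 2*n))
J = -858347570/2907 (J = -8 - (503**2 + (1/2907)*503 + (2/2907)*42 + 2*42*503) = -8 - (253009 + 503/2907 + 28/969 + 42252) = -8 - 1*858324314/2907 = -8 - 858324314/2907 = -858347570/2907 ≈ -2.9527e+5)
1/J = 1/(-858347570/2907) = -2907/858347570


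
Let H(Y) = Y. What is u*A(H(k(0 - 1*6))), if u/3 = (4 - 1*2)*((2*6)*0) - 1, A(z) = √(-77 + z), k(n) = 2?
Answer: -15*I*√3 ≈ -25.981*I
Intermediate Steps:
u = -3 (u = 3*((4 - 1*2)*((2*6)*0) - 1) = 3*((4 - 2)*(12*0) - 1) = 3*(2*0 - 1) = 3*(0 - 1) = 3*(-1) = -3)
u*A(H(k(0 - 1*6))) = -3*√(-77 + 2) = -15*I*√3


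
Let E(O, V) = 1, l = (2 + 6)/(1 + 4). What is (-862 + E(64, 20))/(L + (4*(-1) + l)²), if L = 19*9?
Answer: -7175/1473 ≈ -4.8710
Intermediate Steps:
l = 8/5 ≈ 1.6000
L = 171
(-862 + E(64, 20))/(L + (4*(-1) + l)²) = (-862 + 1)/(171 + (4*(-1) + 8/5)²) = -861/(171 + (-4 + 8/5)²) = -861/(171 + (-12/5)²) = -861/(171 + 144/25) = -861/4419/25 = -861*25/4419 = -7175/1473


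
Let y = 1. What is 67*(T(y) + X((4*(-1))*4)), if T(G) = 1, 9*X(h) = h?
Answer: -469/9 ≈ -52.111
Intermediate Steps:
X(h) = h/9
67*(T(y) + X((4*(-1))*4)) = 67*(1 + ((4*(-1))*4)/9) = 67*(1 + (-4*4)/9) = 67*(1 + (⅑)*(-16)) = 67*(1 - 16/9) = 67*(-7/9) = -469/9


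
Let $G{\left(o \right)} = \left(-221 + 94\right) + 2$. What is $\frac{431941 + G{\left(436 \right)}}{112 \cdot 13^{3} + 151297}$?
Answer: $\frac{431816}{397361} \approx 1.0867$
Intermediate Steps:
$G{\left(o \right)} = -125$ ($G{\left(o \right)} = -127 + 2 = -125$)
$\frac{431941 + G{\left(436 \right)}}{112 \cdot 13^{3} + 151297} = \frac{431941 - 125}{112 \cdot 13^{3} + 151297} = \frac{431816}{112 \cdot 2197 + 151297} = \frac{431816}{246064 + 151297} = \frac{431816}{397361}$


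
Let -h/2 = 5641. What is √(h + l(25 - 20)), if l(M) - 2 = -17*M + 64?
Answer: I*√11301 ≈ 106.31*I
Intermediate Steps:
h = -11282 (h = -2*5641 = -11282)
l(M) = 66 - 17*M (l(M) = 2 + (-17*M + 64) = 2 + (64 - 17*M) = 66 - 17*M)
√(h + l(25 - 20)) = √(-11282 + (66 - 17*(25 - 20))) = √(-11282 + (66 - 17*5)) = √(-11282 + (66 - 85)) = √(-11282 - 19) = √(-11301) = I*√11301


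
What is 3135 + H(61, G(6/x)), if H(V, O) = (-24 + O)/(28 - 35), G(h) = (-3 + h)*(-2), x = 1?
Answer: 21975/7 ≈ 3139.3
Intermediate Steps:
G(h) = 6 - 2*h
H(V, O) = 24/7 - O/7 (H(V, O) = (-24 + O)/(-7) = (-24 + O)*(-⅐) = 24/7 - O/7)
3135 + H(61, G(6/x)) = 3135 + (24/7 - (6 - 12/1)/7) = 3135 + (24/7 - (6 - 12)/7) = 3135 + (24/7 - ⅐*(-6)) = 3135 + (24/7 + 6/7) = 3135 + 30/7 = 21975/7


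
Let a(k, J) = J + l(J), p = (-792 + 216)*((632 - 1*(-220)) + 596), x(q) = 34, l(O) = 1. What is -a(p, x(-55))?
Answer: -35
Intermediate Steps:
p = -834048 (p = -576*((632 + 220) + 596) = -576*(852 + 596) = -576*1448 = -834048)
a(k, J) = 1 + J (a(k, J) = J + 1 = 1 + J)
-a(p, x(-55)) = -(1 + 34) = -1*35 = -35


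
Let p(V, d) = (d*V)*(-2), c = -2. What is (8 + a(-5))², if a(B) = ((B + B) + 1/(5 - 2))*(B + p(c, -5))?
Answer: 561001/9 ≈ 62333.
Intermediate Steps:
p(V, d) = -2*V*d (p(V, d) = (V*d)*(-2) = -2*V*d)
a(B) = (-20 + B)*(⅓ + 2*B) (a(B) = ((B + B) + 1/(5 - 2))*(B - 2*(-2)*(-5)) = (2*B + 1/3)*(B - 20) = (2*B + ⅓)*(-20 + B) = (⅓ + 2*B)*(-20 + B) = (-20 + B)*(⅓ + 2*B))
(8 + a(-5))² = (8 + (-20/3 + 2*(-5)² - 119/3*(-5)))² = (8 + (-20/3 + 2*25 + 595/3))² = (8 + (-20/3 + 50 + 595/3))² = (8 + 725/3)² = (749/3)² = 561001/9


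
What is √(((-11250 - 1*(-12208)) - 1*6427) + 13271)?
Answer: √7802 ≈ 88.329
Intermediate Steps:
√(((-11250 - 1*(-12208)) - 1*6427) + 13271) = √(((-11250 + 12208) - 6427) + 13271) = √((958 - 6427) + 13271) = √(-5469 + 13271) = √7802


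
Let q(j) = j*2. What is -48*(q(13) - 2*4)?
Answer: -864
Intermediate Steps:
q(j) = 2*j
-48*(q(13) - 2*4) = -48*(2*13 - 2*4) = -48*(26 - 8) = -48*18 = -864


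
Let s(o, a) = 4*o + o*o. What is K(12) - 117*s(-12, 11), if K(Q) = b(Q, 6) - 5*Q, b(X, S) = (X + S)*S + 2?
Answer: -11182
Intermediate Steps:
s(o, a) = o² + 4*o (s(o, a) = 4*o + o² = o² + 4*o)
b(X, S) = 2 + S*(S + X) (b(X, S) = (S + X)*S + 2 = S*(S + X) + 2 = 2 + S*(S + X))
K(Q) = 38 + Q (K(Q) = (2 + 6² + 6*Q) - 5*Q = (2 + 36 + 6*Q) - 5*Q = (38 + 6*Q) - 5*Q = 38 + Q)
K(12) - 117*s(-12, 11) = (38 + 12) - (-1404)*(4 - 12) = 50 - (-1404)*(-8) = 50 - 117*96 = 50 - 11232 = -11182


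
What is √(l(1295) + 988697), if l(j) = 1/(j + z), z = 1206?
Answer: 7*√126210218902/2501 ≈ 994.33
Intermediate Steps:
l(j) = 1/(1206 + j) (l(j) = 1/(j + 1206) = 1/(1206 + j))
√(l(1295) + 988697) = √(1/(1206 + 1295) + 988697) = √(1/2501 + 988697) = √(2472731198/2501) = 7*√126210218902/2501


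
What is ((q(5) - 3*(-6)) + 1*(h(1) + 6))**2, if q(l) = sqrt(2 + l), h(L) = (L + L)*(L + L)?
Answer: (28 + sqrt(7))**2 ≈ 939.16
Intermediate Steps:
h(L) = 4*L**2 (h(L) = (2*L)*(2*L) = 4*L**2)
((q(5) - 3*(-6)) + 1*(h(1) + 6))**2 = ((sqrt(2 + 5) - 3*(-6)) + 1*(4*1**2 + 6))**2 = ((sqrt(7) + 18) + 1*(4*1 + 6))**2 = ((18 + sqrt(7)) + 1*(4 + 6))**2 = ((18 + sqrt(7)) + 1*10)**2 = ((18 + sqrt(7)) + 10)**2 = (28 + sqrt(7))**2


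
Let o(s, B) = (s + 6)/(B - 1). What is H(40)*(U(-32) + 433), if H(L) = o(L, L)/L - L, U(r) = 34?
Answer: -14559659/780 ≈ -18666.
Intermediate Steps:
o(s, B) = (6 + s)/(-1 + B)
H(L) = -L + (6 + L)/(L*(-1 + L)) (H(L) = ((6 + L)/(-1 + L))/L - L = (6 + L)/(L*(-1 + L)) - L = -L + (6 + L)/(L*(-1 + L)))
H(40)*(U(-32) + 433) = ((6 + 40 + 40**2*(1 - 1*40))/(40*(-1 + 40)))*(34 + 433) = ((1/40)*(6 + 40 + 1600*(1 - 40))/39)*467 = ((1/40)*(1/39)*(6 + 40 + 1600*(-39)))*467 = ((1/40)*(1/39)*(6 + 40 - 62400))*467 = ((1/40)*(1/39)*(-62354))*467 = -31177/780*467 = -14559659/780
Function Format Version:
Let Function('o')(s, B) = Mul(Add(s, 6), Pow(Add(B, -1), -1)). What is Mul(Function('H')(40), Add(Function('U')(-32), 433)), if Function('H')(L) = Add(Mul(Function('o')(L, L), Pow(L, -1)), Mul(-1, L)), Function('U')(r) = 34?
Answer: Rational(-14559659, 780) ≈ -18666.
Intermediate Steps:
Function('o')(s, B) = Mul(Pow(Add(-1, B), -1), Add(6, s)) (Function('o')(s, B) = Mul(Add(6, s), Pow(Add(-1, B), -1)) = Mul(Pow(Add(-1, B), -1), Add(6, s)))
Function('H')(L) = Add(Mul(-1, L), Mul(Pow(L, -1), Pow(Add(-1, L), -1), Add(6, L))) (Function('H')(L) = Add(Mul(Mul(Pow(Add(-1, L), -1), Add(6, L)), Pow(L, -1)), Mul(-1, L)) = Add(Mul(Pow(L, -1), Pow(Add(-1, L), -1), Add(6, L)), Mul(-1, L)) = Add(Mul(-1, L), Mul(Pow(L, -1), Pow(Add(-1, L), -1), Add(6, L))))
Mul(Function('H')(40), Add(Function('U')(-32), 433)) = Mul(Mul(Pow(40, -1), Pow(Add(-1, 40), -1), Add(6, 40, Mul(Pow(40, 2), Add(1, Mul(-1, 40))))), Add(34, 433)) = Mul(Mul(Rational(1, 40), Pow(39, -1), Add(6, 40, Mul(1600, Add(1, -40)))), 467) = Mul(Mul(Rational(1, 40), Rational(1, 39), Add(6, 40, Mul(1600, -39))), 467) = Mul(Mul(Rational(1, 40), Rational(1, 39), Add(6, 40, -62400)), 467) = Mul(Mul(Rational(1, 40), Rational(1, 39), -62354), 467) = Mul(Rational(-31177, 780), 467) = Rational(-14559659, 780)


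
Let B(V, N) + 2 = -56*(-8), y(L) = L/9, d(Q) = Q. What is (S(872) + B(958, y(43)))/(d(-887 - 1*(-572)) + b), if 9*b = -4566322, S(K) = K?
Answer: -11862/4569157 ≈ -0.0025961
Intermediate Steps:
b = -4566322/9 (b = (⅑)*(-4566322) = -4566322/9 ≈ -5.0737e+5)
y(L) = L/9 (y(L) = L*(⅑) = L/9)
B(V, N) = 446 (B(V, N) = -2 - 56*(-8) = -2 + 448 = 446)
(S(872) + B(958, y(43)))/(d(-887 - 1*(-572)) + b) = (872 + 446)/((-887 - 1*(-572)) - 4566322/9) = 1318/((-887 + 572) - 4566322/9) = 1318/(-315 - 4566322/9) = 1318/(-4569157/9) = 1318*(-9/4569157) = -11862/4569157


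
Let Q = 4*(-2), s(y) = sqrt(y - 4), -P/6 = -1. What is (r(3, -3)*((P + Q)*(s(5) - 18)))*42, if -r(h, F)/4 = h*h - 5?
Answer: -22848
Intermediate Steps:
P = 6 (P = -6*(-1) = 6)
s(y) = sqrt(-4 + y)
r(h, F) = 20 - 4*h**2 (r(h, F) = -4*(h*h - 5) = -4*(h**2 - 5) = -4*(-5 + h**2) = 20 - 4*h**2)
Q = -8
(r(3, -3)*((P + Q)*(s(5) - 18)))*42 = ((20 - 4*3**2)*((6 - 8)*(sqrt(-4 + 5) - 18)))*42 = ((20 - 4*9)*(-2*(sqrt(1) - 18)))*42 = ((20 - 36)*(-2*(1 - 18)))*42 = -(-32)*(-17)*42 = -16*34*42 = -544*42 = -22848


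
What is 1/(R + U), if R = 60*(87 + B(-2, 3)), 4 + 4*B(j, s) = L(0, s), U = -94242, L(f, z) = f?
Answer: -1/89082 ≈ -1.1226e-5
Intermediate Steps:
B(j, s) = -1 (B(j, s) = -1 + (¼)*0 = -1 + 0 = -1)
R = 5160 (R = 60*(87 - 1) = 60*86 = 5160)
1/(R + U) = 1/(5160 - 94242) = 1/(-89082) = -1/89082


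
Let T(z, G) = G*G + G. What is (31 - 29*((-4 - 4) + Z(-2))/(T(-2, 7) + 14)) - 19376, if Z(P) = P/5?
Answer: -483538/25 ≈ -19342.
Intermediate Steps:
Z(P) = P/5 (Z(P) = P*(⅕) = P/5)
T(z, G) = G + G² (T(z, G) = G² + G = G + G²)
(31 - 29*((-4 - 4) + Z(-2))/(T(-2, 7) + 14)) - 19376 = (31 - 29*((-4 - 4) + (⅕)*(-2))/(7*(1 + 7) + 14)) - 19376 = (31 - 29*(-8 - ⅖)/(7*8 + 14)) - 19376 = (31 - (-1218)/(5*(56 + 14))) - 19376 = (31 - (-1218)/(5*70)) - 19376 = (31 - 29*(-3/25)) - 19376 = (31 + 87/25) - 19376 = 862/25 - 19376 = -483538/25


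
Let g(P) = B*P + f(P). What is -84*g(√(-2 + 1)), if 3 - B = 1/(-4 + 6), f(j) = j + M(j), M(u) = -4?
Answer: 336 - 294*I ≈ 336.0 - 294.0*I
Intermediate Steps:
f(j) = -4 + j (f(j) = j - 4 = -4 + j)
B = 5/2 (B = 3 - 1/(-4 + 6) = 3 - 1/2 = 3 - 1*½ = 3 - ½ = 5/2 ≈ 2.5000)
g(P) = -4 + 7*P/2 (g(P) = 5*P/2 + (-4 + P) = -4 + 7*P/2)
-84*g(√(-2 + 1)) = -84*(-4 + 7*√(-2 + 1)/2) = -84*(-4 + 7*√(-1)/2) = -84*(-4 + 7*I/2) = 336 - 294*I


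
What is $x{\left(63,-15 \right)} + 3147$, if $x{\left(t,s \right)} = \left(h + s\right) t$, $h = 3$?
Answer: $2391$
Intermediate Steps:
$x{\left(t,s \right)} = t \left(3 + s\right)$ ($x{\left(t,s \right)} = \left(3 + s\right) t = t \left(3 + s\right)$)
$x{\left(63,-15 \right)} + 3147 = 63 \left(3 - 15\right) + 3147 = 63 \left(-12\right) + 3147 = -756 + 3147 = 2391$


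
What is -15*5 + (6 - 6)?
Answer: -75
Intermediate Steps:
-15*5 + (6 - 6) = -75 + 0 = -75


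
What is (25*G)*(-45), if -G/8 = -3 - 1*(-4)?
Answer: 9000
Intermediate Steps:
G = -8 (G = -8*(-3 - 1*(-4)) = -8*(-3 + 4) = -8*1 = -8)
(25*G)*(-45) = (25*(-8))*(-45) = -200*(-45) = 9000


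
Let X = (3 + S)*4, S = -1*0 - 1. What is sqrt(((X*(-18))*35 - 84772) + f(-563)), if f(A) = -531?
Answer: I*sqrt(90343) ≈ 300.57*I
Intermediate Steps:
S = -1 (S = 0 - 1 = -1)
X = 8 (X = (3 - 1)*4 = 2*4 = 8)
sqrt(((X*(-18))*35 - 84772) + f(-563)) = sqrt(((8*(-18))*35 - 84772) - 531) = sqrt((-144*35 - 84772) - 531) = sqrt((-5040 - 84772) - 531) = sqrt(-89812 - 531) = sqrt(-90343) = I*sqrt(90343)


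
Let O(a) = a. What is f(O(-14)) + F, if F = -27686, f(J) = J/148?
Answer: -2048771/74 ≈ -27686.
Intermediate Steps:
f(J) = J/148 (f(J) = J*(1/148) = J/148)
f(O(-14)) + F = (1/148)*(-14) - 27686 = -7/74 - 27686 = -2048771/74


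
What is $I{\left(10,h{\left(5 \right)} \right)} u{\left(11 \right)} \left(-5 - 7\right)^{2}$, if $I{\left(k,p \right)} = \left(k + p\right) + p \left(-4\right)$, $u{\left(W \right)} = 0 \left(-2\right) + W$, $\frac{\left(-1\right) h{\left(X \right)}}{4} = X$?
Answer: $110880$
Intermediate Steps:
$h{\left(X \right)} = - 4 X$
$u{\left(W \right)} = W$ ($u{\left(W \right)} = 0 + W = W$)
$I{\left(k,p \right)} = k - 3 p$ ($I{\left(k,p \right)} = \left(k + p\right) - 4 p = k - 3 p$)
$I{\left(10,h{\left(5 \right)} \right)} u{\left(11 \right)} \left(-5 - 7\right)^{2} = \left(10 - 3 \left(\left(-4\right) 5\right)\right) 11 \left(-5 - 7\right)^{2} = \left(10 - -60\right) 11 \left(-12\right)^{2} = \left(10 + 60\right) 11 \cdot 144 = 70 \cdot 11 \cdot 144 = 770 \cdot 144 = 110880$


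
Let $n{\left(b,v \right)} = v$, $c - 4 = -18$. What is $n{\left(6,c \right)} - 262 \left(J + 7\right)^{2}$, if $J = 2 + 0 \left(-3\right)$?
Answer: $-21236$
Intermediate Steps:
$c = -14$ ($c = 4 - 18 = -14$)
$J = 2$ ($J = 2 + 0 = 2$)
$n{\left(6,c \right)} - 262 \left(J + 7\right)^{2} = -14 - 262 \left(2 + 7\right)^{2} = -14 - 262 \cdot 9^{2} = -14 - 21222 = -21236$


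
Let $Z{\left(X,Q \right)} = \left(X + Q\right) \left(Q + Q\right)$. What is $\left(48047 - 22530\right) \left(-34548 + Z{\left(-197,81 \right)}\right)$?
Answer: $-1361076780$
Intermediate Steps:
$Z{\left(X,Q \right)} = 2 Q \left(Q + X\right)$ ($Z{\left(X,Q \right)} = \left(Q + X\right) 2 Q = 2 Q \left(Q + X\right)$)
$\left(48047 - 22530\right) \left(-34548 + Z{\left(-197,81 \right)}\right) = \left(48047 - 22530\right) \left(-34548 + 2 \cdot 81 \left(81 - 197\right)\right) = 25517 \left(-34548 + 2 \cdot 81 \left(-116\right)\right) = 25517 \left(-34548 - 18792\right) = 25517 \left(-53340\right) = -1361076780$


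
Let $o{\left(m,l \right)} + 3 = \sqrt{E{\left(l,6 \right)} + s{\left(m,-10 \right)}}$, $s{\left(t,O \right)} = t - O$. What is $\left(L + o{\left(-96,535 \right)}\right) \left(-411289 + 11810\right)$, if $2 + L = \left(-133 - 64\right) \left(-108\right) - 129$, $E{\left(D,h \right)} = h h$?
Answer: $-8445785018 - 1997395 i \sqrt{2} \approx -8.4458 \cdot 10^{9} - 2.8247 \cdot 10^{6} i$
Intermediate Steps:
$E{\left(D,h \right)} = h^{2}$
$o{\left(m,l \right)} = -3 + \sqrt{46 + m}$ ($o{\left(m,l \right)} = -3 + \sqrt{6^{2} + \left(m - -10\right)} = -3 + \sqrt{36 + \left(m + 10\right)} = -3 + \sqrt{36 + \left(10 + m\right)} = -3 + \sqrt{46 + m}$)
$L = 21145$ ($L = -2 - \left(129 - \left(-133 - 64\right) \left(-108\right)\right) = -2 - -21147 = -2 + \left(21276 - 129\right) = -2 + 21147 = 21145$)
$\left(L + o{\left(-96,535 \right)}\right) \left(-411289 + 11810\right) = \left(21145 - \left(3 - \sqrt{46 - 96}\right)\right) \left(-411289 + 11810\right) = \left(21145 - \left(3 - \sqrt{-50}\right)\right) \left(-399479\right) = \left(21145 - \left(3 - 5 i \sqrt{2}\right)\right) \left(-399479\right) = \left(21142 + 5 i \sqrt{2}\right) \left(-399479\right) = -8445785018 - 1997395 i \sqrt{2}$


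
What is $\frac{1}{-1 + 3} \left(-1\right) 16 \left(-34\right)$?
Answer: $272$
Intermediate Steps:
$\frac{1}{-1 + 3} \left(-1\right) 16 \left(-34\right) = \frac{1}{2} \left(-1\right) 16 \left(-34\right) = \left(- \frac{1}{2}\right) 16 \left(-34\right) = \left(-8\right) \left(-34\right) = 272$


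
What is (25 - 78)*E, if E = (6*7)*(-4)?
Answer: 8904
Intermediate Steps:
E = -168 (E = 42*(-4) = -168)
(25 - 78)*E = (25 - 78)*(-168) = -53*(-168) = 8904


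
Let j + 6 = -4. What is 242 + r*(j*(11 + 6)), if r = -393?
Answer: 67052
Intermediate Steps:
j = -10 (j = -6 - 4 = -10)
242 + r*(j*(11 + 6)) = 242 - (-3930)*(11 + 6) = 242 - (-3930)*17 = 242 - 393*(-170) = 242 + 66810 = 67052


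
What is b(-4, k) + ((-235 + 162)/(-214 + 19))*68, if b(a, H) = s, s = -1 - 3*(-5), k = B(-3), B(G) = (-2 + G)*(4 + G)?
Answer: 7694/195 ≈ 39.456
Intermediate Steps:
k = -5 (k = -8 + (-3)² + 2*(-3) = -8 + 9 - 6 = -5)
s = 14 (s = -1 + 15 = 14)
b(a, H) = 14
b(-4, k) + ((-235 + 162)/(-214 + 19))*68 = 14 + ((-235 + 162)/(-214 + 19))*68 = 14 - 73/(-195)*68 = 14 - 73*(-1/195)*68 = 14 + (73/195)*68 = 14 + 4964/195 = 7694/195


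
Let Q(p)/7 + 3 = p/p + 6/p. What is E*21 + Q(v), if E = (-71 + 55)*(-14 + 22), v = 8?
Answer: -10787/4 ≈ -2696.8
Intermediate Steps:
E = -128 (E = -16*8 = -128)
Q(p) = -14 + 42/p (Q(p) = -21 + 7*(p/p + 6/p) = -21 + 7*(1 + 6/p) = -21 + (7 + 42/p) = -14 + 42/p)
E*21 + Q(v) = -128*21 + (-14 + 42/8) = -2688 + (-14 + 42*(⅛)) = -2688 + (-14 + 21/4) = -2688 - 35/4 = -10787/4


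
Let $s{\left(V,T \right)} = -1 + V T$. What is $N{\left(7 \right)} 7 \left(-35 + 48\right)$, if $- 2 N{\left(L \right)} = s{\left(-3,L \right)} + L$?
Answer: $\frac{1365}{2} \approx 682.5$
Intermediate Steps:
$s{\left(V,T \right)} = -1 + T V$
$N{\left(L \right)} = \frac{1}{2} + L$ ($N{\left(L \right)} = - \frac{\left(-1 + L \left(-3\right)\right) + L}{2} = - \frac{\left(-1 - 3 L\right) + L}{2} = - \frac{-1 - 2 L}{2} = \frac{1}{2} + L$)
$N{\left(7 \right)} 7 \left(-35 + 48\right) = \left(\frac{1}{2} + 7\right) 7 \left(-35 + 48\right) = \frac{15}{2} \cdot 7 \cdot 13 = \frac{105}{2} \cdot 13 = \frac{1365}{2}$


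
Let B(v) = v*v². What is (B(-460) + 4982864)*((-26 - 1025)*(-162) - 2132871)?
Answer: 181253095891824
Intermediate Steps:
B(v) = v³
(B(-460) + 4982864)*((-26 - 1025)*(-162) - 2132871) = ((-460)³ + 4982864)*((-26 - 1025)*(-162) - 2132871) = (-97336000 + 4982864)*(-1051*(-162) - 2132871) = -92353136*(170262 - 2132871) = -92353136*(-1962609) = 181253095891824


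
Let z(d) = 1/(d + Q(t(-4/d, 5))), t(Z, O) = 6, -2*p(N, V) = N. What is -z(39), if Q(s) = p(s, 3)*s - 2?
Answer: -1/19 ≈ -0.052632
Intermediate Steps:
p(N, V) = -N/2
Q(s) = -2 - s²/2 (Q(s) = (-s/2)*s - 2 = -s²/2 - 2 = -2 - s²/2)
z(d) = 1/(-20 + d) (z(d) = 1/(d + (-2 - ½*6²)) = 1/(d + (-2 - ½*36)) = 1/(d + (-2 - 18)) = 1/(d - 20) = 1/(-20 + d))
-z(39) = -1/(-20 + 39) = -1/19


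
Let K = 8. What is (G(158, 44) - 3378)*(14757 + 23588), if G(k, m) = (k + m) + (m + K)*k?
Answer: 193258800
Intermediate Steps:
G(k, m) = k + m + k*(8 + m) (G(k, m) = (k + m) + (m + 8)*k = (k + m) + (8 + m)*k = (k + m) + k*(8 + m) = k + m + k*(8 + m))
(G(158, 44) - 3378)*(14757 + 23588) = ((44 + 9*158 + 158*44) - 3378)*(14757 + 23588) = ((44 + 1422 + 6952) - 3378)*38345 = (8418 - 3378)*38345 = 5040*38345 = 193258800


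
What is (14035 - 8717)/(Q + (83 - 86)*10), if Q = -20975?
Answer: -5318/21005 ≈ -0.25318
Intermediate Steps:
(14035 - 8717)/(Q + (83 - 86)*10) = (14035 - 8717)/(-20975 + (83 - 86)*10) = 5318/(-20975 - 3*10) = 5318/(-20975 - 30) = 5318/(-21005) = 5318*(-1/21005) = -5318/21005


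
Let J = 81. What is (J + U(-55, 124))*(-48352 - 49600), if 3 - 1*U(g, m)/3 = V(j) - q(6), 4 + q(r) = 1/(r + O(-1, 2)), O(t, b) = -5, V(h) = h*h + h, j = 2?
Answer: -6170976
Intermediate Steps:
V(h) = h + h² (V(h) = h² + h = h + h²)
q(r) = -4 + 1/(-5 + r) (q(r) = -4 + 1/(r - 5) = -4 + 1/(-5 + r))
U(g, m) = -18 (U(g, m) = 9 - 3*(2*(1 + 2) - (21 - 4*6)/(-5 + 6)) = 9 - 3*(2*3 - (21 - 24)/1) = 9 - 3*(6 - (-3)) = 9 - 3*(6 - 1*(-3)) = 9 - 3*(6 + 3) = 9 - 3*9 = 9 - 27 = -18)
(J + U(-55, 124))*(-48352 - 49600) = (81 - 18)*(-48352 - 49600) = 63*(-97952) = -6170976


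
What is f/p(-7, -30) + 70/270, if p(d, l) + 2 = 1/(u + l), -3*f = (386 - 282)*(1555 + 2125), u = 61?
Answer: 106779307/1647 ≈ 64833.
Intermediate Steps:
f = -382720/3 (f = -(386 - 282)*(1555 + 2125)/3 = -104*3680/3 = -1/3*382720 = -382720/3 ≈ -1.2757e+5)
p(d, l) = -2 + 1/(61 + l)
f/p(-7, -30) + 70/270 = -382720*(61 - 30)/(-121 - 2*(-30))/3 + 70/270 = -382720*31/(-121 + 60)/3 + 70*(1/270) = -382720/(3*((1/31)*(-61))) + 7/27 = -382720/(3*(-61/31)) + 7/27 = -382720/3*(-31/61) + 7/27 = 11864320/183 + 7/27 = 106779307/1647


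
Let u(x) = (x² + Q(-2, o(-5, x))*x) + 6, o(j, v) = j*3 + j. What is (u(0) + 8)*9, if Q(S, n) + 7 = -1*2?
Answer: 126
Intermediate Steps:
o(j, v) = 4*j (o(j, v) = 3*j + j = 4*j)
Q(S, n) = -9 (Q(S, n) = -7 - 1*2 = -7 - 2 = -9)
u(x) = 6 + x² - 9*x (u(x) = (x² - 9*x) + 6 = 6 + x² - 9*x)
(u(0) + 8)*9 = ((6 + 0² - 9*0) + 8)*9 = ((6 + 0 + 0) + 8)*9 = (6 + 8)*9 = 14*9 = 126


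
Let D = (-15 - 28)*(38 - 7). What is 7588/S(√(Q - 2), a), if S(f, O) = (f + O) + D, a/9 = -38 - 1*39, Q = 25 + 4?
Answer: -15373288/4104649 - 22764*√3/4104649 ≈ -3.7549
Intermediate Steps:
D = -1333 (D = -43*31 = -1333)
Q = 29
a = -693 (a = 9*(-38 - 1*39) = 9*(-38 - 39) = 9*(-77) = -693)
S(f, O) = -1333 + O + f (S(f, O) = (f + O) - 1333 = (O + f) - 1333 = -1333 + O + f)
7588/S(√(Q - 2), a) = 7588/(-1333 - 693 + √(29 - 2)) = 7588/(-1333 - 693 + √27) = 7588/(-1333 - 693 + 3*√3) = 7588/(-2026 + 3*√3)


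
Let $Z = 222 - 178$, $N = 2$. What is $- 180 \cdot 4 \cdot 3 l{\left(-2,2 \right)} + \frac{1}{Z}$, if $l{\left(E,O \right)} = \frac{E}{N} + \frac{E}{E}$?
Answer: $\frac{1}{44} \approx 0.022727$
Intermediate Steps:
$Z = 44$ ($Z = 222 - 178 = 44$)
$l{\left(E,O \right)} = 1 + \frac{E}{2}$ ($l{\left(E,O \right)} = \frac{E}{2} + \frac{E}{E} = E \frac{1}{2} + 1 = \frac{E}{2} + 1 = 1 + \frac{E}{2}$)
$- 180 \cdot 4 \cdot 3 l{\left(-2,2 \right)} + \frac{1}{Z} = - 180 \cdot 4 \cdot 3 \left(1 + \frac{1}{2} \left(-2\right)\right) + \frac{1}{44} = - 180 \cdot 12 \left(1 - 1\right) + \frac{1}{44} = - 180 \cdot 12 \cdot 0 + \frac{1}{44} = \left(-180\right) 0 + \frac{1}{44} = 0 + \frac{1}{44} = \frac{1}{44}$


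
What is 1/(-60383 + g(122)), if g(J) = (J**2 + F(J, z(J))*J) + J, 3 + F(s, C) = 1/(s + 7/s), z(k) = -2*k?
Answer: -14891/681144129 ≈ -2.1862e-5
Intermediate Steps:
F(s, C) = -3 + 1/(s + 7/s)
g(J) = J + J**2 + J*(-21 + J - 3*J**2)/(7 + J**2) (g(J) = (J**2 + ((-21 + J - 3*J**2)/(7 + J**2))*J) + J = (J**2 + J*(-21 + J - 3*J**2)/(7 + J**2)) + J = J + J**2 + J*(-21 + J - 3*J**2)/(7 + J**2))
1/(-60383 + g(122)) = 1/(-60383 + 122*(-14 + 122**3 - 2*122**2 + 8*122)/(7 + 122**2)) = 1/(-60383 + 122*(-14 + 1815848 - 2*14884 + 976)/(7 + 14884)) = 1/(-60383 + 122*(-14 + 1815848 - 29768 + 976)/14891) = 1/(-60383 + 122*(1/14891)*1787042) = 1/(-60383 + 218019124/14891) = 1/(-681144129/14891) = -14891/681144129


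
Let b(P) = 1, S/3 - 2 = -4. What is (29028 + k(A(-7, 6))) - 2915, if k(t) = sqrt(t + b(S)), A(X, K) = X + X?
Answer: 26113 + I*sqrt(13) ≈ 26113.0 + 3.6056*I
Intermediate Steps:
S = -6 (S = 6 + 3*(-4) = 6 - 12 = -6)
A(X, K) = 2*X
k(t) = sqrt(1 + t) (k(t) = sqrt(t + 1) = sqrt(1 + t))
(29028 + k(A(-7, 6))) - 2915 = (29028 + sqrt(1 + 2*(-7))) - 2915 = (29028 + sqrt(1 - 14)) - 2915 = (29028 + sqrt(-13)) - 2915 = (29028 + I*sqrt(13)) - 2915 = 26113 + I*sqrt(13)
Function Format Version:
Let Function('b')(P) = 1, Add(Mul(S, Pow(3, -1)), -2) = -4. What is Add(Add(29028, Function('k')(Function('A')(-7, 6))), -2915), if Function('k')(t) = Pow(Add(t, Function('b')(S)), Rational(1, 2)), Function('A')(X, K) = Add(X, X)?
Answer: Add(26113, Mul(I, Pow(13, Rational(1, 2)))) ≈ Add(26113., Mul(3.6056, I))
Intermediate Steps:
S = -6 (S = Add(6, Mul(3, -4)) = Add(6, -12) = -6)
Function('A')(X, K) = Mul(2, X)
Function('k')(t) = Pow(Add(1, t), Rational(1, 2)) (Function('k')(t) = Pow(Add(t, 1), Rational(1, 2)) = Pow(Add(1, t), Rational(1, 2)))
Add(Add(29028, Function('k')(Function('A')(-7, 6))), -2915) = Add(Add(29028, Pow(Add(1, Mul(2, -7)), Rational(1, 2))), -2915) = Add(Add(29028, Pow(Add(1, -14), Rational(1, 2))), -2915) = Add(Add(29028, Pow(-13, Rational(1, 2))), -2915) = Add(Add(29028, Mul(I, Pow(13, Rational(1, 2)))), -2915) = Add(26113, Mul(I, Pow(13, Rational(1, 2))))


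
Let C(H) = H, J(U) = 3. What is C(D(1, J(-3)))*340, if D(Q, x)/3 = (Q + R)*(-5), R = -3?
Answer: 10200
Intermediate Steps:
D(Q, x) = 45 - 15*Q (D(Q, x) = 3*((Q - 3)*(-5)) = 3*((-3 + Q)*(-5)) = 3*(15 - 5*Q) = 45 - 15*Q)
C(D(1, J(-3)))*340 = (45 - 15*1)*340 = (45 - 15)*340 = 30*340 = 10200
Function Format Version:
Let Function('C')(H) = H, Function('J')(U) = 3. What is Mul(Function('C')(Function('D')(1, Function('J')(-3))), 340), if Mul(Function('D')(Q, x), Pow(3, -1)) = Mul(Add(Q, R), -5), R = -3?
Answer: 10200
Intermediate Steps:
Function('D')(Q, x) = Add(45, Mul(-15, Q)) (Function('D')(Q, x) = Mul(3, Mul(Add(Q, -3), -5)) = Mul(3, Mul(Add(-3, Q), -5)) = Mul(3, Add(15, Mul(-5, Q))) = Add(45, Mul(-15, Q)))
Mul(Function('C')(Function('D')(1, Function('J')(-3))), 340) = Mul(Add(45, Mul(-15, 1)), 340) = Mul(Add(45, -15), 340) = Mul(30, 340) = 10200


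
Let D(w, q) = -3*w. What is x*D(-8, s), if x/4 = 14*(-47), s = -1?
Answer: -63168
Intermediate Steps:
x = -2632 (x = 4*(14*(-47)) = 4*(-658) = -2632)
x*D(-8, s) = -(-7896)*(-8) = -2632*24 = -63168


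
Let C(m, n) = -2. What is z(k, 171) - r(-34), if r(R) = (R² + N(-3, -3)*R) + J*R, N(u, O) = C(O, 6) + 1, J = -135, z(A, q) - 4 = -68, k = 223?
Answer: -5844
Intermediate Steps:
z(A, q) = -64 (z(A, q) = 4 - 68 = -64)
N(u, O) = -1 (N(u, O) = -2 + 1 = -1)
r(R) = R² - 136*R (r(R) = (R² - R) - 135*R = R² - 136*R)
z(k, 171) - r(-34) = -64 - (-34)*(-136 - 34) = -64 - (-34)*(-170) = -64 - 1*5780 = -64 - 5780 = -5844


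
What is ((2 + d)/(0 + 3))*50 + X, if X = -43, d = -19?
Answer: -979/3 ≈ -326.33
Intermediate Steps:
((2 + d)/(0 + 3))*50 + X = ((2 - 19)/(0 + 3))*50 - 43 = -17/3*50 - 43 = -850/3 - 43 = -979/3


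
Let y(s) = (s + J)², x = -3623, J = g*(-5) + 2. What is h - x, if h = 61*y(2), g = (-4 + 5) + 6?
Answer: 62244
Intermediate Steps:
g = 7 (g = 1 + 6 = 7)
J = -33 (J = 7*(-5) + 2 = -35 + 2 = -33)
y(s) = (-33 + s)² (y(s) = (s - 33)² = (-33 + s)²)
h = 58621 (h = 61*(-33 + 2)² = 61*(-31)² = 61*961 = 58621)
h - x = 58621 - 1*(-3623) = 58621 + 3623 = 62244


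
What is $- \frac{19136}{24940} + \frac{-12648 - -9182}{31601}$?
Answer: $- \frac{172789694}{197032235} \approx -0.87696$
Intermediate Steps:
$- \frac{19136}{24940} + \frac{-12648 - -9182}{31601} = \left(-19136\right) \frac{1}{24940} + \left(-12648 + 9182\right) \frac{1}{31601} = - \frac{4784}{6235} - \frac{3466}{31601} = - \frac{172789694}{197032235}$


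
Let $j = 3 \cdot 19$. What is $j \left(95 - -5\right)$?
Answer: $5700$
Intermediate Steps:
$j = 57$
$j \left(95 - -5\right) = 57 \left(95 - -5\right) = 57 \left(95 + \left(-3 + 8\right)\right) = 57 \left(95 + 5\right) = 57 \cdot 100 = 5700$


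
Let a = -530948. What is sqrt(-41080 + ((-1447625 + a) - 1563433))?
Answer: I*sqrt(3583086) ≈ 1892.9*I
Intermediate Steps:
sqrt(-41080 + ((-1447625 + a) - 1563433)) = sqrt(-41080 + ((-1447625 - 530948) - 1563433)) = sqrt(-41080 + (-1978573 - 1563433)) = sqrt(-41080 - 3542006) = sqrt(-3583086) = I*sqrt(3583086)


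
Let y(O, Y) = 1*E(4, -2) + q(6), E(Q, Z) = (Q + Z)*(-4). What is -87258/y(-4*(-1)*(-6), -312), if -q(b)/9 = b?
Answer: 43629/31 ≈ 1407.4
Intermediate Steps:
q(b) = -9*b
E(Q, Z) = -4*Q - 4*Z
y(O, Y) = -62 (y(O, Y) = 1*(-4*4 - 4*(-2)) - 9*6 = 1*(-16 + 8) - 54 = 1*(-8) - 54 = -8 - 54 = -62)
-87258/y(-4*(-1)*(-6), -312) = -87258/(-62) = -87258*(-1/62) = 43629/31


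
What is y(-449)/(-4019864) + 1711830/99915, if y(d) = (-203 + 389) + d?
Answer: 458756671251/26776314104 ≈ 17.133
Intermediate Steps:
y(d) = 186 + d
y(-449)/(-4019864) + 1711830/99915 = (186 - 449)/(-4019864) + 1711830/99915 = -263*(-1/4019864) + 1711830*(1/99915) = 263/4019864 + 114122/6661 = 458756671251/26776314104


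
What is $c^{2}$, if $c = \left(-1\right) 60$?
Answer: $3600$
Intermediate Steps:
$c = -60$
$c^{2} = \left(-60\right)^{2} = 3600$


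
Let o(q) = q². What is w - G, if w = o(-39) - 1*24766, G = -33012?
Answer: 9767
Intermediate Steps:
w = -23245 (w = (-39)² - 1*24766 = 1521 - 24766 = -23245)
w - G = -23245 - 1*(-33012) = -23245 + 33012 = 9767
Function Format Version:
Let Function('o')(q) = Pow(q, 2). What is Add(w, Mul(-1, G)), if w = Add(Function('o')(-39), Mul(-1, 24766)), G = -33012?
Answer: 9767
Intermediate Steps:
w = -23245 (w = Add(Pow(-39, 2), Mul(-1, 24766)) = Add(1521, -24766) = -23245)
Add(w, Mul(-1, G)) = Add(-23245, Mul(-1, -33012)) = Add(-23245, 33012) = 9767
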